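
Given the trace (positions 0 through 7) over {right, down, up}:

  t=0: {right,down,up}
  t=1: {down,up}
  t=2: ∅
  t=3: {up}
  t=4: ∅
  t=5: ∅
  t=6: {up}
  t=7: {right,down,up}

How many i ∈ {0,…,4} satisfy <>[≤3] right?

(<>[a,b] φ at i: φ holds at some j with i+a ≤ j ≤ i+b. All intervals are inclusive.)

2

Evaluate at each i in [0,4]:
  i=0: ✓ (witness j=0)
  i=1: ✗ (none in [1,4])
  i=2: ✗ (none in [2,5])
  i=3: ✗ (none in [3,6])
  i=4: ✓ (witness j=7)
Positions where it holds: {0, 4} → 2.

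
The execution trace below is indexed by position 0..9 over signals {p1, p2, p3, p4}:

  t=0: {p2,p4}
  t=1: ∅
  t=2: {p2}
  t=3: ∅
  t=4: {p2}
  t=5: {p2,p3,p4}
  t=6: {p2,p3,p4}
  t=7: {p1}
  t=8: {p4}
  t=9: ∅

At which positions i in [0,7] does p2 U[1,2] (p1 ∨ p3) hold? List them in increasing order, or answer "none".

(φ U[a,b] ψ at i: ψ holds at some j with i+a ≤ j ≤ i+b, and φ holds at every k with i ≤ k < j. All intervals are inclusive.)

4, 5, 6

Evaluate at each i in [0,7]:
  i=0: ✗ (no rhs in [1,2])
  i=1: ✗ (no rhs in [2,3])
  i=2: ✗ (no rhs in [3,4])
  i=3: ✗ (lhs fails at k=3 before rhs at j=5)
  i=4: ✓ (rhs at j=5; lhs holds on [4,4])
  i=5: ✓ (rhs at j=6; lhs holds on [5,5])
  i=6: ✓ (rhs at j=7; lhs holds on [6,6])
  i=7: ✗ (no rhs in [8,9])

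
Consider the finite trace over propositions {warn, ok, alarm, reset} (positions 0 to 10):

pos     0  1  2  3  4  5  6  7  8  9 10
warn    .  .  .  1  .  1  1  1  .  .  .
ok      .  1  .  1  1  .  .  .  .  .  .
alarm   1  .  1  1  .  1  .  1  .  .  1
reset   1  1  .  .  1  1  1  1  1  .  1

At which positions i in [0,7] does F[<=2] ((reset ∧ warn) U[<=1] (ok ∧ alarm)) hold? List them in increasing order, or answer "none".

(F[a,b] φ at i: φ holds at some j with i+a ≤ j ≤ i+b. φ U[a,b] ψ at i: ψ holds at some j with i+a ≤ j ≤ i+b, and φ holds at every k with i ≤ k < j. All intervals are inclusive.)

1, 2, 3

Evaluate at each i in [0,7]:
  i=0: ✗ (none in [0,2])
  i=1: ✓ (witness j=3)
  i=2: ✓ (witness j=3)
  i=3: ✓ (witness j=3)
  i=4: ✗ (none in [4,6])
  i=5: ✗ (none in [5,7])
  i=6: ✗ (none in [6,8])
  i=7: ✗ (none in [7,9])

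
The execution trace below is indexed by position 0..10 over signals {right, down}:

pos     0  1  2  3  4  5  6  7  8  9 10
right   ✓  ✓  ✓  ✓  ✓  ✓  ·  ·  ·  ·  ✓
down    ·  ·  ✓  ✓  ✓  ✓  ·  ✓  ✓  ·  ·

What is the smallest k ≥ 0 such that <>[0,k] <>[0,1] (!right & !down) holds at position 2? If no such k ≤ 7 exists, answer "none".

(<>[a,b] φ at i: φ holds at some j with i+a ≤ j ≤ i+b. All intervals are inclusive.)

3

Scan j = 2,3,… for <>[0,1] (!right & !down):
  j=2: fails
  j=3: fails
  j=4: fails
  j=5: holds
First hit at j=5, so smallest k = 5-2 = 3.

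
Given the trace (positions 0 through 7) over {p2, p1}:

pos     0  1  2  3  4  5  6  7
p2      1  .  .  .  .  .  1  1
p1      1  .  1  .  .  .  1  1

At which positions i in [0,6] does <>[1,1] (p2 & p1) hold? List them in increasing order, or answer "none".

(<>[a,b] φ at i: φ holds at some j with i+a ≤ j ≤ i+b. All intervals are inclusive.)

Evaluate at each i in [0,6]:
  i=0: ✗ (none in [1,1])
  i=1: ✗ (none in [2,2])
  i=2: ✗ (none in [3,3])
  i=3: ✗ (none in [4,4])
  i=4: ✗ (none in [5,5])
  i=5: ✓ (witness j=6)
  i=6: ✓ (witness j=7)

5, 6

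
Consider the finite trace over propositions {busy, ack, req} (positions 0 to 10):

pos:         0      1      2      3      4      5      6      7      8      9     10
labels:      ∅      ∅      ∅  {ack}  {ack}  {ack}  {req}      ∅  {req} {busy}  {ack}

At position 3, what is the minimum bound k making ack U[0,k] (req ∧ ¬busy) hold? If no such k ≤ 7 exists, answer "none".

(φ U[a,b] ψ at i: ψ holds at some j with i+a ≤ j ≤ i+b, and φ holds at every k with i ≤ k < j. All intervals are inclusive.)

Need earliest j ≥ 3 with (req ∧ ¬busy), and ack at every k in [3,j-1].
  j=3: rhs fails.
  j=4: rhs fails.
  j=5: rhs fails.
  j=6: rhs holds; lhs holds on [3,5]. k = 3.

3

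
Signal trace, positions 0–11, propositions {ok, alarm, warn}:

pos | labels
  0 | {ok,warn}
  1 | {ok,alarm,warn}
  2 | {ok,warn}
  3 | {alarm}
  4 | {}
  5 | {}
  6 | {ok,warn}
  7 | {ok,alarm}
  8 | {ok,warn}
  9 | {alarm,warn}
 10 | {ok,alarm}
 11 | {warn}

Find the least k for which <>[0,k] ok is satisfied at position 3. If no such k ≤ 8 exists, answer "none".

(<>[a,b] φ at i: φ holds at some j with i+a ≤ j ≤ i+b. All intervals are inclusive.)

3

Scan j = 3,4,… for ok:
  j=3: fails
  j=4: fails
  j=5: fails
  j=6: holds
First hit at j=6, so smallest k = 6-3 = 3.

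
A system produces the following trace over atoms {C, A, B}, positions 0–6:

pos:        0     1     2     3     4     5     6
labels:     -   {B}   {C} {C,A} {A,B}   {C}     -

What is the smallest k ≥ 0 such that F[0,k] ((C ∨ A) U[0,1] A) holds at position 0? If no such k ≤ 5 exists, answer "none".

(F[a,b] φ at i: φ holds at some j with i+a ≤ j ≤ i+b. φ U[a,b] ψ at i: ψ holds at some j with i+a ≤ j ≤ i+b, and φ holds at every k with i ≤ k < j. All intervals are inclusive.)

2

Scan j = 0,1,… for ((C ∨ A) U[0,1] A):
  j=0: fails
  j=1: fails
  j=2: holds
First hit at j=2, so smallest k = 2-0 = 2.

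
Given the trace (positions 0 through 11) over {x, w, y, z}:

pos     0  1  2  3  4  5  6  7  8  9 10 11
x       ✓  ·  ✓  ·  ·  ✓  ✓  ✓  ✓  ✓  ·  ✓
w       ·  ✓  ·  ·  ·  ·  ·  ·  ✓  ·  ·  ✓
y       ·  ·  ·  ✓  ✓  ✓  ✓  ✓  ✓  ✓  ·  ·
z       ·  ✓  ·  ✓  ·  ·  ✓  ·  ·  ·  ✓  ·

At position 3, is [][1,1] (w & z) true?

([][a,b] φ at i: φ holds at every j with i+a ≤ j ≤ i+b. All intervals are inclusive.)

Does not hold

Check (w & z) at every j in [4,4]:
  j=4: false
Fails at j=4 → formula fails.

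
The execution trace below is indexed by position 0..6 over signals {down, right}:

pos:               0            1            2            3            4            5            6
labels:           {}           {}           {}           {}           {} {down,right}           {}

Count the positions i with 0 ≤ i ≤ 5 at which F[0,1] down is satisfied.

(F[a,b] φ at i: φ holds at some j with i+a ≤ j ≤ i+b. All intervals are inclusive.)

Evaluate at each i in [0,5]:
  i=0: ✗ (none in [0,1])
  i=1: ✗ (none in [1,2])
  i=2: ✗ (none in [2,3])
  i=3: ✗ (none in [3,4])
  i=4: ✓ (witness j=5)
  i=5: ✓ (witness j=5)
Positions where it holds: {4, 5} → 2.

2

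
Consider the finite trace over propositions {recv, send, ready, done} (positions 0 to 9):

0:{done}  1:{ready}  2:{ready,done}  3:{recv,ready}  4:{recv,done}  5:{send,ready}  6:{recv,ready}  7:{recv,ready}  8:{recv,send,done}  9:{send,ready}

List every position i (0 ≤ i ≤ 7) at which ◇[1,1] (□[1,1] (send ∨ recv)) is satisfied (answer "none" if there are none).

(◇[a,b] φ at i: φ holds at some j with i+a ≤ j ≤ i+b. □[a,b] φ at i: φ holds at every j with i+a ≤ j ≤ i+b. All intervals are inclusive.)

1, 2, 3, 4, 5, 6, 7

Evaluate at each i in [0,7]:
  i=0: ✗ (none in [1,1])
  i=1: ✓ (witness j=2)
  i=2: ✓ (witness j=3)
  i=3: ✓ (witness j=4)
  i=4: ✓ (witness j=5)
  i=5: ✓ (witness j=6)
  i=6: ✓ (witness j=7)
  i=7: ✓ (witness j=8)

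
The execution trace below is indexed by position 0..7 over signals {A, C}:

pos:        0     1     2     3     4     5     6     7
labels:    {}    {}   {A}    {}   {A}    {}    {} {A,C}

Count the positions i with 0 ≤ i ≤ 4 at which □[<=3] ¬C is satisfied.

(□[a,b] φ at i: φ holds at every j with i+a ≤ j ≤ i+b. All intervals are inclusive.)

4

Evaluate at each i in [0,4]:
  i=0: ✓ (all of [0,3])
  i=1: ✓ (all of [1,4])
  i=2: ✓ (all of [2,5])
  i=3: ✓ (all of [3,6])
  i=4: ✗ (fails at j=7)
Positions where it holds: {0, 1, 2, 3} → 4.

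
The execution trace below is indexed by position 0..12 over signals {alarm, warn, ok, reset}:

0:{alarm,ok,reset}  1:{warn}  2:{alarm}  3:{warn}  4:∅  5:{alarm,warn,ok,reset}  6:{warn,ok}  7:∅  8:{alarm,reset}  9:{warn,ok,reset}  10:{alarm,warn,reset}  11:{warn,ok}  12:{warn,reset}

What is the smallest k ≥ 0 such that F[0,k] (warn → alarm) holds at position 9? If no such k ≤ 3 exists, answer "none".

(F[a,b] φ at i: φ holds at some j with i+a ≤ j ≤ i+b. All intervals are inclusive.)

1

Scan j = 9,10,… for (warn → alarm):
  j=9: fails
  j=10: holds
First hit at j=10, so smallest k = 10-9 = 1.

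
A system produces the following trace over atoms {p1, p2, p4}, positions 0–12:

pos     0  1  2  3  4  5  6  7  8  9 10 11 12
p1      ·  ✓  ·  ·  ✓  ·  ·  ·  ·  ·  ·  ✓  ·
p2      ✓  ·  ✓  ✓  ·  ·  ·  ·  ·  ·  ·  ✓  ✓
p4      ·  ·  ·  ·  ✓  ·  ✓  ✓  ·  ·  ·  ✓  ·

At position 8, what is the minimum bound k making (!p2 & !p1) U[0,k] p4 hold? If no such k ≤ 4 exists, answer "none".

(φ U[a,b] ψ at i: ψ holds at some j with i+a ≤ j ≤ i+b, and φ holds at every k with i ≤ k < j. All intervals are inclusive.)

3

Need earliest j ≥ 8 with p4, and (!p2 & !p1) at every k in [8,j-1].
  j=8: rhs fails.
  j=9: rhs fails.
  j=10: rhs fails.
  j=11: rhs holds; lhs holds on [8,10]. k = 3.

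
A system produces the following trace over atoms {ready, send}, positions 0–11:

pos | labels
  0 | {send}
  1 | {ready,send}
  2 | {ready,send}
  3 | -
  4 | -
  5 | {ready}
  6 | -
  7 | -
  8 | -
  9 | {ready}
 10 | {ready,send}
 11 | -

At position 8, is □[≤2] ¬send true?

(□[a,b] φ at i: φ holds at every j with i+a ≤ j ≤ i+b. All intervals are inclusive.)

Check ¬send at every j in [8,10]:
  j=8: true
  j=9: true
  j=10: false
Fails at j=10 → formula fails.

No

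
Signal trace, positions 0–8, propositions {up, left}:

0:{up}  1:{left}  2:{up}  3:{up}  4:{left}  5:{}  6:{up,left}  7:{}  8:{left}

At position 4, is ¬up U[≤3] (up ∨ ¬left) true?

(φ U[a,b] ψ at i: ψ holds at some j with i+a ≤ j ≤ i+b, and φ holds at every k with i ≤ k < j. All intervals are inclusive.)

True

Need some j in [4,7] with (up ∨ ¬left), and ¬up at every k in [4,j-1].
  j=4: (up ∨ ¬left) false.
  j=5: (up ∨ ¬left) holds; ¬up holds at every k in [4,4] → satisfied.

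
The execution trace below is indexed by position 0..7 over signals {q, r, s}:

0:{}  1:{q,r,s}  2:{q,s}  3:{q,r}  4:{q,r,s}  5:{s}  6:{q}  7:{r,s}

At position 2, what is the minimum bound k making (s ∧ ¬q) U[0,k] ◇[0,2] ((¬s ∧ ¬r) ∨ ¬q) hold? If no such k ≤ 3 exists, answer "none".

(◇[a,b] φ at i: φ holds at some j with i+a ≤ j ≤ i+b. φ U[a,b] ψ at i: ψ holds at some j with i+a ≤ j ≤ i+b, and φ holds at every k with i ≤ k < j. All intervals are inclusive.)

Need earliest j ≥ 2 with ◇[0,2] ((¬s ∧ ¬r) ∨ ¬q), and (s ∧ ¬q) at every k in [2,j-1].
  j=2: rhs fails.
  j=3: rhs holds but lhs fails at k=2.
  j=4: rhs holds but lhs fails at k=2.
  j=5: rhs holds but lhs fails at k=2.
No witness within the range → none.

none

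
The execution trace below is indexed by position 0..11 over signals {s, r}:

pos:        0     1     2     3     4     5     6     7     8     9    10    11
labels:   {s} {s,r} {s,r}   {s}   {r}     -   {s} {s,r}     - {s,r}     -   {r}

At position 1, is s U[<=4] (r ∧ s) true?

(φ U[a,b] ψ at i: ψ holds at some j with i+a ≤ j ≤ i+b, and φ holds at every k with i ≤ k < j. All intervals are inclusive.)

Holds

Need some j in [1,5] with (r ∧ s), and s at every k in [1,j-1].
  j=1: (r ∧ s) holds; no prefix to check → satisfied.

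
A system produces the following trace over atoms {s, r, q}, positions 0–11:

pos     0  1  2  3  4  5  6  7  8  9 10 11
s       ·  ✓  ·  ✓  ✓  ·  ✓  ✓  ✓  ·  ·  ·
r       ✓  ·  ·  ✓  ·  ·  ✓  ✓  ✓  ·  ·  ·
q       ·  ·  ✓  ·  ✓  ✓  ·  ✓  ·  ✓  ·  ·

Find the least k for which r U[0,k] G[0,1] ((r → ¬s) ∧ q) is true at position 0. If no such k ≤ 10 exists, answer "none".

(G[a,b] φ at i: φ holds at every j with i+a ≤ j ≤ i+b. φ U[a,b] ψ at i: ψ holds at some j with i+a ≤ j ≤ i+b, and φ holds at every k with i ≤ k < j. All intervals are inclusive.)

Need earliest j ≥ 0 with G[0,1] ((r → ¬s) ∧ q), and r at every k in [0,j-1].
  j=0: rhs fails.
  j=1: rhs fails.
  j=2: rhs fails.
  j=3: rhs fails.
  j=4: rhs holds but lhs fails at k=1.
  j=5: rhs fails.
  j=6: rhs fails.
  j=7: rhs fails.
  j=8: rhs fails.
  j=9: rhs fails.
  j=10: rhs fails.
No witness within the range → none.

none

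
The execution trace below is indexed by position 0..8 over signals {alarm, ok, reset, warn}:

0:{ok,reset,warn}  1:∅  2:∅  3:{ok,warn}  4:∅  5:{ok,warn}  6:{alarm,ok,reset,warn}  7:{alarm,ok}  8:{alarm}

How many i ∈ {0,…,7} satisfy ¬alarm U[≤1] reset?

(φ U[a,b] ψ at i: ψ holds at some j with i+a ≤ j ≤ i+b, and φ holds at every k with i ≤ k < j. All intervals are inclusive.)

3

Evaluate at each i in [0,7]:
  i=0: ✓ (rhs at j=0)
  i=1: ✗ (no rhs in [1,2])
  i=2: ✗ (no rhs in [2,3])
  i=3: ✗ (no rhs in [3,4])
  i=4: ✗ (no rhs in [4,5])
  i=5: ✓ (rhs at j=6; lhs holds on [5,5])
  i=6: ✓ (rhs at j=6)
  i=7: ✗ (no rhs in [7,8])
Positions where it holds: {0, 5, 6} → 3.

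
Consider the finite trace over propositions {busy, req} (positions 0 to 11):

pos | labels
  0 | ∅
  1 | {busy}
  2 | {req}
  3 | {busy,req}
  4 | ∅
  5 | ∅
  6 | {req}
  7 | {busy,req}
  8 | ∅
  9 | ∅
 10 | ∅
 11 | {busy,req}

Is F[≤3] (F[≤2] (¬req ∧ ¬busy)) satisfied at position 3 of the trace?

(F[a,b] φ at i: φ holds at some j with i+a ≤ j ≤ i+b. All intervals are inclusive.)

Holds

Check F[≤2] (¬req ∧ ¬busy) at each j in [3,6]:
  j=3: holds (witness at 4)
  j=4: holds (witness at 4)
  j=5: holds (witness at 5)
  j=6: holds (witness at 8)
Found at j=3 → formula holds.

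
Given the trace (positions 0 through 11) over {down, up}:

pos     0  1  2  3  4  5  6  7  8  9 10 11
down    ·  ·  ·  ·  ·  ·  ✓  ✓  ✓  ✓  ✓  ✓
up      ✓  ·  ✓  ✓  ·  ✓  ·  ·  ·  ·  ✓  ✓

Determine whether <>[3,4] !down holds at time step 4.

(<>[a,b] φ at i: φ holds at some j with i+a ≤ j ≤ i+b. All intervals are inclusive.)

Does not hold

Check !down at each j in [7,8]:
  j=7: false
  j=8: false
No position in the window satisfies it → formula fails.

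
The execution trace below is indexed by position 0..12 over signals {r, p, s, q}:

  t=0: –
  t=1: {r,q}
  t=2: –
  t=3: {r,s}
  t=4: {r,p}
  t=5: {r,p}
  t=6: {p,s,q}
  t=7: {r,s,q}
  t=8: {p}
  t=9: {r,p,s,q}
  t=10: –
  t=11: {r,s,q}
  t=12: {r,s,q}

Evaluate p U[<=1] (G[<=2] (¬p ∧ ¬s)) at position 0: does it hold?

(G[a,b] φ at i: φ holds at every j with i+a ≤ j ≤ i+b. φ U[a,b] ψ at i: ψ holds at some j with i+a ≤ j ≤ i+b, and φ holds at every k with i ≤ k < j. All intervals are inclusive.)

Holds

Need some j in [0,1] with G[<=2] (¬p ∧ ¬s), and p at every k in [0,j-1].
  j=0: G[<=2] (¬p ∧ ¬s) holds; no prefix to check → satisfied.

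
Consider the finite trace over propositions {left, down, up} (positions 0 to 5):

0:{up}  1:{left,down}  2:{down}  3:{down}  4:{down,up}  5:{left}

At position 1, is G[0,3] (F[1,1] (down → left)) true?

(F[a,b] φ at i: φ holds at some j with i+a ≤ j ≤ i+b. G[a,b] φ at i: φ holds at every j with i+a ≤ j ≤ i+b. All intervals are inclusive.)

Check F[1,1] (down → left) at every j in [1,4]:
  j=1: fails (none in [2,2])
  j=2: fails (none in [3,3])
  j=3: fails (none in [4,4])
  j=4: holds (witness at 5)
Fails at j=1 → formula fails.

Does not hold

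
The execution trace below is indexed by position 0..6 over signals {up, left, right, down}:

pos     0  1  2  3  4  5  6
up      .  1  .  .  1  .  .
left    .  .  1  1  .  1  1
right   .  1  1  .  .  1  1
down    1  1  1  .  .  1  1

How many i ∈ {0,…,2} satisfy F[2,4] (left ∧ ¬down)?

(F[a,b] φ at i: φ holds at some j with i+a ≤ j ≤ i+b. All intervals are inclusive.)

Evaluate at each i in [0,2]:
  i=0: ✓ (witness j=3)
  i=1: ✓ (witness j=3)
  i=2: ✗ (none in [4,6])
Positions where it holds: {0, 1} → 2.

2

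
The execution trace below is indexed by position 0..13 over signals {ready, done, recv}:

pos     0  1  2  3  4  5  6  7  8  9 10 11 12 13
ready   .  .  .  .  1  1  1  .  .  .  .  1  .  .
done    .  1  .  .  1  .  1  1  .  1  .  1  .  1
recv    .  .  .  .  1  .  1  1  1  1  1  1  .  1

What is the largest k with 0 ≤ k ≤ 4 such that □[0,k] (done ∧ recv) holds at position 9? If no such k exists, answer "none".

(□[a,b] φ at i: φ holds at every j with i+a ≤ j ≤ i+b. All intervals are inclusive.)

0

(done ∧ recv) must hold from j=9 onward; find where it first fails.
  j=9: holds
  j=10: fails
Holds on [9,9], so largest k = 0.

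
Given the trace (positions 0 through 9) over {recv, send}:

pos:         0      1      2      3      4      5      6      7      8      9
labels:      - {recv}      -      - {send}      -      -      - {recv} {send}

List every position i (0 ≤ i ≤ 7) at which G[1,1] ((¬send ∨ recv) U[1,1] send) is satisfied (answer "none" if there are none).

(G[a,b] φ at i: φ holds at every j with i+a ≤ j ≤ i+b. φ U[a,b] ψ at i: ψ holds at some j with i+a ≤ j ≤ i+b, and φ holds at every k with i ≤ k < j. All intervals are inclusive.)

2, 7

Evaluate at each i in [0,7]:
  i=0: ✗ (fails at j=1)
  i=1: ✗ (fails at j=2)
  i=2: ✓ (all of [3,3])
  i=3: ✗ (fails at j=4)
  i=4: ✗ (fails at j=5)
  i=5: ✗ (fails at j=6)
  i=6: ✗ (fails at j=7)
  i=7: ✓ (all of [8,8])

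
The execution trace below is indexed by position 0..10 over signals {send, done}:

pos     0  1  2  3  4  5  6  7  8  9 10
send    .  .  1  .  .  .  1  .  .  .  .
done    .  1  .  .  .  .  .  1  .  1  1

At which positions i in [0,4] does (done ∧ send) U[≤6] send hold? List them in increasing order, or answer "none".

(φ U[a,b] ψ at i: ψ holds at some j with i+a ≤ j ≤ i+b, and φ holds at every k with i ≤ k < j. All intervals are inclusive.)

Evaluate at each i in [0,4]:
  i=0: ✗ (lhs fails at k=0 before rhs at j=2)
  i=1: ✗ (lhs fails at k=1 before rhs at j=2)
  i=2: ✓ (rhs at j=2)
  i=3: ✗ (lhs fails at k=3 before rhs at j=6)
  i=4: ✗ (lhs fails at k=4 before rhs at j=6)

2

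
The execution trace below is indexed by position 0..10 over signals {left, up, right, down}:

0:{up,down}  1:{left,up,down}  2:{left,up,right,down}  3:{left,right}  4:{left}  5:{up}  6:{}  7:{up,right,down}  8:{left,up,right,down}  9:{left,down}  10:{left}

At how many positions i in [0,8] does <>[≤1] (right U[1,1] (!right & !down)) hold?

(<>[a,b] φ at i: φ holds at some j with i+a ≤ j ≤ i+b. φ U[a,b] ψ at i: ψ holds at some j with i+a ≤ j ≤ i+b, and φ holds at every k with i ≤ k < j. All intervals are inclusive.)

2

Evaluate at each i in [0,8]:
  i=0: ✗ (none in [0,1])
  i=1: ✗ (none in [1,2])
  i=2: ✓ (witness j=3)
  i=3: ✓ (witness j=3)
  i=4: ✗ (none in [4,5])
  i=5: ✗ (none in [5,6])
  i=6: ✗ (none in [6,7])
  i=7: ✗ (none in [7,8])
  i=8: ✗ (none in [8,9])
Positions where it holds: {2, 3} → 2.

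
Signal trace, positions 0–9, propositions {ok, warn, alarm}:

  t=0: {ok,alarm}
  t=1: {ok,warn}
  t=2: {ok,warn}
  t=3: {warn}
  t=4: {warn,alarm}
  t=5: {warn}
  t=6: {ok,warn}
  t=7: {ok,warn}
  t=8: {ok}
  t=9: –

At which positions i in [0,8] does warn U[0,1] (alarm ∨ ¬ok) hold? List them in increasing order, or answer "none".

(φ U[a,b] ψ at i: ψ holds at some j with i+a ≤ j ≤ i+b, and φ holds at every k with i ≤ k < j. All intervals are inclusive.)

0, 2, 3, 4, 5

Evaluate at each i in [0,8]:
  i=0: ✓ (rhs at j=0)
  i=1: ✗ (no rhs in [1,2])
  i=2: ✓ (rhs at j=3; lhs holds on [2,2])
  i=3: ✓ (rhs at j=3)
  i=4: ✓ (rhs at j=4)
  i=5: ✓ (rhs at j=5)
  i=6: ✗ (no rhs in [6,7])
  i=7: ✗ (no rhs in [7,8])
  i=8: ✗ (lhs fails at k=8 before rhs at j=9)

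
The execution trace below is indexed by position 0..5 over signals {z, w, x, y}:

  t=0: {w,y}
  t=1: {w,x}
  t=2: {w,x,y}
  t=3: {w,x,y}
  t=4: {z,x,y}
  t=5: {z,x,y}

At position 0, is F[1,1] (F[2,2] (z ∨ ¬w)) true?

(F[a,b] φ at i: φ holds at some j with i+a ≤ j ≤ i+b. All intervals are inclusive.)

No

Check F[2,2] (z ∨ ¬w) at each j in [1,1]:
  j=1: fails (none in [3,3])
No position in the window satisfies it → formula fails.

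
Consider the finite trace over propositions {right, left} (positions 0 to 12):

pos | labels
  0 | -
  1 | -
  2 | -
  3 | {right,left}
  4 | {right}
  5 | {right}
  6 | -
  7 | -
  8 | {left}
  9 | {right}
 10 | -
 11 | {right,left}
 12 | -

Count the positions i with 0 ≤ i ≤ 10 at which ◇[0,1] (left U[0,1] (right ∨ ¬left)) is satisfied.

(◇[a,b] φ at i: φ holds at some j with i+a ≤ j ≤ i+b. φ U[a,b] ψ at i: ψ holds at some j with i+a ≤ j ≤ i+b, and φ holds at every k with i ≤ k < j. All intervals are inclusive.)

Evaluate at each i in [0,10]:
  i=0: ✓ (witness j=0)
  i=1: ✓ (witness j=1)
  i=2: ✓ (witness j=2)
  i=3: ✓ (witness j=3)
  i=4: ✓ (witness j=4)
  i=5: ✓ (witness j=5)
  i=6: ✓ (witness j=6)
  i=7: ✓ (witness j=7)
  i=8: ✓ (witness j=8)
  i=9: ✓ (witness j=9)
  i=10: ✓ (witness j=10)
Positions where it holds: {0, 1, 2, 3, 4, 5, 6, 7, 8, 9, 10} → 11.

11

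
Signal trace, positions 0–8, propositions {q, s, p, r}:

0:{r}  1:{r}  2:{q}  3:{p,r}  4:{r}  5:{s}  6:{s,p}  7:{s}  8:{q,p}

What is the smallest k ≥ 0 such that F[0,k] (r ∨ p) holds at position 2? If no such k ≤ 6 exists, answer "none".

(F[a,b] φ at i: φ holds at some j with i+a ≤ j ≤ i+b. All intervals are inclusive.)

1

Scan j = 2,3,… for (r ∨ p):
  j=2: fails
  j=3: holds
First hit at j=3, so smallest k = 3-2 = 1.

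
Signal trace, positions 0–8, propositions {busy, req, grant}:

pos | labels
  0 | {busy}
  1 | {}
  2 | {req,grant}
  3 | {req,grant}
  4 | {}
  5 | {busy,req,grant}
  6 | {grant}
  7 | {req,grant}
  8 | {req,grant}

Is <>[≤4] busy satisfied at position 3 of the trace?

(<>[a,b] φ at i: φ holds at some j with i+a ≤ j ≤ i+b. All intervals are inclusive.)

Check busy at each j in [3,7]:
  j=3: false
  j=4: false
  j=5: true
  j=6: false
  j=7: false
Found at j=5 → formula holds.

Yes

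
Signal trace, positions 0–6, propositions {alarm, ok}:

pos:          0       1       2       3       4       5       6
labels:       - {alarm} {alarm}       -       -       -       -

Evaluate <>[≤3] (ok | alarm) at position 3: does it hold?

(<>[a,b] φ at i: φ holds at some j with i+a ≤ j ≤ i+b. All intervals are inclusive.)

False

Check (ok | alarm) at each j in [3,6]:
  j=3: false
  j=4: false
  j=5: false
  j=6: false
No position in the window satisfies it → formula fails.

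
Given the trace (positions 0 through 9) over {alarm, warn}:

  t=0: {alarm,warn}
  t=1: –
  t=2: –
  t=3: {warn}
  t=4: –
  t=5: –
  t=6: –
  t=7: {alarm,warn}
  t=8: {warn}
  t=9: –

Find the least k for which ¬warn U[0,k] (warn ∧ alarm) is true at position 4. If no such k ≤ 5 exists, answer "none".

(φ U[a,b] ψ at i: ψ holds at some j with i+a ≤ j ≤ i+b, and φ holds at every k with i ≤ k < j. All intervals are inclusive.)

3

Need earliest j ≥ 4 with (warn ∧ alarm), and ¬warn at every k in [4,j-1].
  j=4: rhs fails.
  j=5: rhs fails.
  j=6: rhs fails.
  j=7: rhs holds; lhs holds on [4,6]. k = 3.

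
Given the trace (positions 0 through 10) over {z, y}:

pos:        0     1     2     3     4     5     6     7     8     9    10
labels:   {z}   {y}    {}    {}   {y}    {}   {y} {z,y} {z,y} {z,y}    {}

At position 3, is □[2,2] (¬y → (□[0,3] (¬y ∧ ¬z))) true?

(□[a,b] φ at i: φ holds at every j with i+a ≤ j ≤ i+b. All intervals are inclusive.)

Check (¬y → (□[0,3] (¬y ∧ ¬z))) at every j in [5,5]:
  j=5: antecedent true; consequent fails at 6 → ✗
Fails at j=5 → formula fails.

False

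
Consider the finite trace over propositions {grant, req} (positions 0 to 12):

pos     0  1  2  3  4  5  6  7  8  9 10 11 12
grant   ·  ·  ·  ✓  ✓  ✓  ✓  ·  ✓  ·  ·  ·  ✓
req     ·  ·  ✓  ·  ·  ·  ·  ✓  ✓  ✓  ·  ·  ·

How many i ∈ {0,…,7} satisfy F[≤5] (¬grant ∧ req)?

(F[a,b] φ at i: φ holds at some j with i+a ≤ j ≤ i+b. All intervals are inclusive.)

Evaluate at each i in [0,7]:
  i=0: ✓ (witness j=2)
  i=1: ✓ (witness j=2)
  i=2: ✓ (witness j=2)
  i=3: ✓ (witness j=7)
  i=4: ✓ (witness j=7)
  i=5: ✓ (witness j=7)
  i=6: ✓ (witness j=7)
  i=7: ✓ (witness j=7)
Positions where it holds: {0, 1, 2, 3, 4, 5, 6, 7} → 8.

8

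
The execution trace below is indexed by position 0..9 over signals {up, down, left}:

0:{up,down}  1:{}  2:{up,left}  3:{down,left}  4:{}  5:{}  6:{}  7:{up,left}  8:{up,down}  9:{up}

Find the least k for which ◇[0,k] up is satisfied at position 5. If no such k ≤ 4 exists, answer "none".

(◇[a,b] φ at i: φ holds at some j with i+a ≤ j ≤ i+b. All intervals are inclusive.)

Scan j = 5,6,… for up:
  j=5: fails
  j=6: fails
  j=7: holds
First hit at j=7, so smallest k = 7-5 = 2.

2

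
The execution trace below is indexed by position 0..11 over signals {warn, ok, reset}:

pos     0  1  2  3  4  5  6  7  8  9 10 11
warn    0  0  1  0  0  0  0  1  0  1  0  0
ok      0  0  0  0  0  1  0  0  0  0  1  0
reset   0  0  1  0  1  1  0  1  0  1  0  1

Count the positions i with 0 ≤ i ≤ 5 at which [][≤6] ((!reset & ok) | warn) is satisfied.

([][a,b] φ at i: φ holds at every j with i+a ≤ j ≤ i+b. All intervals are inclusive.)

Evaluate at each i in [0,5]:
  i=0: ✗ (fails at j=0)
  i=1: ✗ (fails at j=1)
  i=2: ✗ (fails at j=3)
  i=3: ✗ (fails at j=3)
  i=4: ✗ (fails at j=4)
  i=5: ✗ (fails at j=5)
Positions where it holds: {} → 0.

0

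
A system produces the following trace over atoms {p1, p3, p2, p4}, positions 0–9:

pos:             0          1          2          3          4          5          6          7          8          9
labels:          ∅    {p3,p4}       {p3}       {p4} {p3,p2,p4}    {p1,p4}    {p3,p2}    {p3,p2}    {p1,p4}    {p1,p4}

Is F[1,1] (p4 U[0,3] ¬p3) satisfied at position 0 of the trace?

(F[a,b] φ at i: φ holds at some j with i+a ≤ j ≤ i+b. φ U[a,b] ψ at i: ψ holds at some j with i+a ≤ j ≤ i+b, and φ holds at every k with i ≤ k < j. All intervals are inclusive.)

No

Check (p4 U[0,3] ¬p3) at each j in [1,1]:
  j=1: fails
No position in the window satisfies it → formula fails.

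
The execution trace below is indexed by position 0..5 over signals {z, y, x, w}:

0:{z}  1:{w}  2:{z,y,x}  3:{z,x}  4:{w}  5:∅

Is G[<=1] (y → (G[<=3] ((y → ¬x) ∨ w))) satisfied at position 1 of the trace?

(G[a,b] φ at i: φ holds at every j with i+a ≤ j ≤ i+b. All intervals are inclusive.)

Check (y → (G[<=3] ((y → ¬x) ∨ w))) at every j in [1,2]:
  j=1: antecedent false → ✓
  j=2: antecedent true; consequent fails at 2 → ✗
Fails at j=2 → formula fails.

False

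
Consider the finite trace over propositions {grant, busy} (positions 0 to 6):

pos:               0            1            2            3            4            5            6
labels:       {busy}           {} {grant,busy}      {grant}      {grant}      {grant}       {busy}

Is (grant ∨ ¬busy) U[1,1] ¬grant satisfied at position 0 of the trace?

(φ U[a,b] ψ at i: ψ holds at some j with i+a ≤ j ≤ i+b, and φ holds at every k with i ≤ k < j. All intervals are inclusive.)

No

Need some j in [1,1] with ¬grant, and (grant ∨ ¬busy) at every k in [0,j-1].
  j=1: ¬grant holds, but (grant ∨ ¬busy) fails at k=0 → not this j.
No j in the window works → until fails.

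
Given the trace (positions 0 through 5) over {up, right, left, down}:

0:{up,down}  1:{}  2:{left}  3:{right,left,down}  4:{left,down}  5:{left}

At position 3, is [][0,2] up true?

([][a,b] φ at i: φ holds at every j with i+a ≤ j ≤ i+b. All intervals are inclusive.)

Check up at every j in [3,5]:
  j=3: false
  j=4: false
  j=5: false
Fails at j=3 → formula fails.

No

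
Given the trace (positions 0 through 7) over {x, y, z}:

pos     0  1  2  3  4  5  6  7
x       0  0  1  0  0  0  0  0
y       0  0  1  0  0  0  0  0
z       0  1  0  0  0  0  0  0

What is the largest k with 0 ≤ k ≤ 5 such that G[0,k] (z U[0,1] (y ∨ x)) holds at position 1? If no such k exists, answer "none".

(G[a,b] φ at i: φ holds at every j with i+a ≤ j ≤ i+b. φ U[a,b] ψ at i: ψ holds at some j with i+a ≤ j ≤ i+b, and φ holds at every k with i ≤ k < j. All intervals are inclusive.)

1

(z U[0,1] (y ∨ x)) must hold from j=1 onward; find where it first fails.
  j=1: holds
  j=2: holds
  j=3: fails
Holds on [1,2], so largest k = 1.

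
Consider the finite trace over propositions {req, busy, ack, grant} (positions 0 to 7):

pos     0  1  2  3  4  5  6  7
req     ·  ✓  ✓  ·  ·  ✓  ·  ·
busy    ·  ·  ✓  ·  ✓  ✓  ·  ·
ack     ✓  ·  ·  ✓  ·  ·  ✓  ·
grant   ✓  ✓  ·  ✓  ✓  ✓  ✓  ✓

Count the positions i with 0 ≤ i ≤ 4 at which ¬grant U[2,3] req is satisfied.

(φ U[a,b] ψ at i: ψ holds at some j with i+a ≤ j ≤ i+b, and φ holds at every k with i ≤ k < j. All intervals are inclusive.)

Evaluate at each i in [0,4]:
  i=0: ✗ (lhs fails at k=0 before rhs at j=2)
  i=1: ✗ (no rhs in [3,4])
  i=2: ✗ (lhs fails at k=3 before rhs at j=5)
  i=3: ✗ (lhs fails at k=3 before rhs at j=5)
  i=4: ✗ (no rhs in [6,7])
Positions where it holds: {} → 0.

0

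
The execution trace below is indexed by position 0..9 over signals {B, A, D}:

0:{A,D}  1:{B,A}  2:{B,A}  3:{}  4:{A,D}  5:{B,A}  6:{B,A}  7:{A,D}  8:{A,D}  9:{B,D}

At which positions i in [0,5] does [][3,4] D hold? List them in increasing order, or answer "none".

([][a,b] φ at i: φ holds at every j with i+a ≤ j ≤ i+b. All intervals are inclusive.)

Evaluate at each i in [0,5]:
  i=0: ✗ (fails at j=3)
  i=1: ✗ (fails at j=5)
  i=2: ✗ (fails at j=5)
  i=3: ✗ (fails at j=6)
  i=4: ✓ (all of [7,8])
  i=5: ✓ (all of [8,9])

4, 5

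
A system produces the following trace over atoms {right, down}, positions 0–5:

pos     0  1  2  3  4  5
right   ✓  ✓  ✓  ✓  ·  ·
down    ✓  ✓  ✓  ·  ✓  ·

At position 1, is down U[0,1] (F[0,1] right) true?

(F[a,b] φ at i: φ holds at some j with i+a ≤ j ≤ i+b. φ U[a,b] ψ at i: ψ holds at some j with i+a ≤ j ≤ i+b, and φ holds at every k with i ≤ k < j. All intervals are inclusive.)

True

Need some j in [1,2] with F[0,1] right, and down at every k in [1,j-1].
  j=1: F[0,1] right holds; no prefix to check → satisfied.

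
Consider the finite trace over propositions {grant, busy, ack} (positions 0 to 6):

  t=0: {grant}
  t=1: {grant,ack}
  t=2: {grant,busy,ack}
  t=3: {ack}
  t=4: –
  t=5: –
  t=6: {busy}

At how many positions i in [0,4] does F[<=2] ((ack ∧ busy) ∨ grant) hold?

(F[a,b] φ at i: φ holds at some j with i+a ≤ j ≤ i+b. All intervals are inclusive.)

3

Evaluate at each i in [0,4]:
  i=0: ✓ (witness j=0)
  i=1: ✓ (witness j=1)
  i=2: ✓ (witness j=2)
  i=3: ✗ (none in [3,5])
  i=4: ✗ (none in [4,6])
Positions where it holds: {0, 1, 2} → 3.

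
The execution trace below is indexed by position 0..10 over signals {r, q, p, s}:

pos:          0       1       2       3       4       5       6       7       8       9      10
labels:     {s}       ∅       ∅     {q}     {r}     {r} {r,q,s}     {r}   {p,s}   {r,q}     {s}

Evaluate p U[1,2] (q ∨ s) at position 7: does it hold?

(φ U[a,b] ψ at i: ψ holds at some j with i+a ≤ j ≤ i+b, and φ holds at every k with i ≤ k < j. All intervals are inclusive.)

Does not hold

Need some j in [8,9] with (q ∨ s), and p at every k in [7,j-1].
  j=8: (q ∨ s) holds, but p fails at k=7 → not this j.
  j=9: (q ∨ s) holds, but p fails at k=7 → not this j.
No j in the window works → until fails.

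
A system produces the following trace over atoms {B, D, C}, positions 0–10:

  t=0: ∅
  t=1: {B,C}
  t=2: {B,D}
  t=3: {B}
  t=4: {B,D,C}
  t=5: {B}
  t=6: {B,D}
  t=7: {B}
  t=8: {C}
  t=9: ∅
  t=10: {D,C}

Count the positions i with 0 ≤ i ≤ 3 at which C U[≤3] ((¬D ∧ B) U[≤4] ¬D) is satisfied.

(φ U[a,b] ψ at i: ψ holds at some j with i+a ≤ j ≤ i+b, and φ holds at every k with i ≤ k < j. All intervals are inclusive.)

3

Evaluate at each i in [0,3]:
  i=0: ✓ (rhs at j=0)
  i=1: ✓ (rhs at j=1)
  i=2: ✗ (lhs fails at k=2 before rhs at j=3)
  i=3: ✓ (rhs at j=3)
Positions where it holds: {0, 1, 3} → 3.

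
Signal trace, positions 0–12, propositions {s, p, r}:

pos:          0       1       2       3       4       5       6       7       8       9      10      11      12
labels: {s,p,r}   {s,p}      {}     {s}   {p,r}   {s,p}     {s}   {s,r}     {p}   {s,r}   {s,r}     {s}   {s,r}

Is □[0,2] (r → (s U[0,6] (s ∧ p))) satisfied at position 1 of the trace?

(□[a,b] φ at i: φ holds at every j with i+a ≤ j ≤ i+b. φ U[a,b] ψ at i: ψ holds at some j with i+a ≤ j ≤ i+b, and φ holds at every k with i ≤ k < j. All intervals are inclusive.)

True

Check (r → (s U[0,6] (s ∧ p))) at every j in [1,3]:
  j=1: antecedent false → ✓
  j=2: antecedent false → ✓
  j=3: antecedent false → ✓
All positions satisfy it → formula holds.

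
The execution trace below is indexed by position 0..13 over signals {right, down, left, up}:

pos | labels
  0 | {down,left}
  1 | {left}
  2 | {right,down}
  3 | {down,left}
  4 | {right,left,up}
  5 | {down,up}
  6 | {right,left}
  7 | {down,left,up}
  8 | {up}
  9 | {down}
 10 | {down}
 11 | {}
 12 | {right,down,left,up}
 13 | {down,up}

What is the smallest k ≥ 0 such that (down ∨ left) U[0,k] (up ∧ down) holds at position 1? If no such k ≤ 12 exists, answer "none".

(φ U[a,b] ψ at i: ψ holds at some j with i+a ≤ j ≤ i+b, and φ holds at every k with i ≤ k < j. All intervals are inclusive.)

4

Need earliest j ≥ 1 with (up ∧ down), and (down ∨ left) at every k in [1,j-1].
  j=1: rhs fails.
  j=2: rhs fails.
  j=3: rhs fails.
  j=4: rhs fails.
  j=5: rhs holds; lhs holds on [1,4]. k = 4.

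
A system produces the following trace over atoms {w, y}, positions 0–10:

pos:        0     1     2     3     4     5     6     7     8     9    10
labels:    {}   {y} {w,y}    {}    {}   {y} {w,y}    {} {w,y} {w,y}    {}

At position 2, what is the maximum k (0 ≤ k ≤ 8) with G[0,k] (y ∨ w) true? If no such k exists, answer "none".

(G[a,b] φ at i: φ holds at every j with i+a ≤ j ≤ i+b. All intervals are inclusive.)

(y ∨ w) must hold from j=2 onward; find where it first fails.
  j=2: holds
  j=3: fails
Holds on [2,2], so largest k = 0.

0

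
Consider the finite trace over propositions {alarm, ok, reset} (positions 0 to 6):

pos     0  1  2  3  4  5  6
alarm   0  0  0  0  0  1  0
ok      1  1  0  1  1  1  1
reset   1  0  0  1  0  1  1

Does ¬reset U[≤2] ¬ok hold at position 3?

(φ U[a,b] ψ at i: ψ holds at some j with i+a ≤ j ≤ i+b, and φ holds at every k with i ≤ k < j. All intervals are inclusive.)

Need some j in [3,5] with ¬ok, and ¬reset at every k in [3,j-1].
  j=3: ¬ok false.
  j=4: ¬ok false.
  j=5: ¬ok false.
No j in the window works → until fails.

No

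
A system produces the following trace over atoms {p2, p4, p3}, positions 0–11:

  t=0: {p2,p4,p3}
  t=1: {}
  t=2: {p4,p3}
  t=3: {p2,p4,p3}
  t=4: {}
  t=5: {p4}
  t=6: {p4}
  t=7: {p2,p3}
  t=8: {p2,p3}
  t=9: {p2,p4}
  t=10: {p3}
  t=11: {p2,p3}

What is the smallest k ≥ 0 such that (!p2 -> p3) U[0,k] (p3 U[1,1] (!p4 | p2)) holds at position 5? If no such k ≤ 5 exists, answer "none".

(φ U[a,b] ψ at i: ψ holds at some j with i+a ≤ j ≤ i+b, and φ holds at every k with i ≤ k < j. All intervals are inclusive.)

Need earliest j ≥ 5 with (p3 U[1,1] (!p4 | p2)), and (!p2 -> p3) at every k in [5,j-1].
  j=5: rhs fails.
  j=6: rhs fails.
  j=7: rhs holds but lhs fails at k=5.
  j=8: rhs holds but lhs fails at k=5.
  j=9: rhs fails.
  j=10: rhs holds but lhs fails at k=5.
No witness within the range → none.

none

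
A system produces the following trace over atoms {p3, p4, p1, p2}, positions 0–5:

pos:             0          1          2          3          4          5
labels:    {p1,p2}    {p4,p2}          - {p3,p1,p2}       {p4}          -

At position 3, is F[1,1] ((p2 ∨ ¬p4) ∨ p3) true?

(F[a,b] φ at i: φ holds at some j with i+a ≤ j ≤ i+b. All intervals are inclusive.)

Check ((p2 ∨ ¬p4) ∨ p3) at each j in [4,4]:
  j=4: false
No position in the window satisfies it → formula fails.

False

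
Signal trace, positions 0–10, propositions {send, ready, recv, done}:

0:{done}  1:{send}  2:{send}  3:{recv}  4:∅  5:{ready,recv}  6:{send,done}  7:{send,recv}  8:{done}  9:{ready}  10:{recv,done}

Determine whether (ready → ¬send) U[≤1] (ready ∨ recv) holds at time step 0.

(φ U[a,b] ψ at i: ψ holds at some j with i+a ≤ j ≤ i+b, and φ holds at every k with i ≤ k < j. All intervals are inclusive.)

False

Need some j in [0,1] with (ready ∨ recv), and (ready → ¬send) at every k in [0,j-1].
  j=0: (ready ∨ recv) false.
  j=1: (ready ∨ recv) false.
No j in the window works → until fails.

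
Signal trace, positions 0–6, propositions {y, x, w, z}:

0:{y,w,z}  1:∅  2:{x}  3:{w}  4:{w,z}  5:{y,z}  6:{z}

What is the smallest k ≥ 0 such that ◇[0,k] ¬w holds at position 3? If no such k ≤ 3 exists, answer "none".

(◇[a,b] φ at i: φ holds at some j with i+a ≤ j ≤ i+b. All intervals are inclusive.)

2

Scan j = 3,4,… for ¬w:
  j=3: fails
  j=4: fails
  j=5: holds
First hit at j=5, so smallest k = 5-3 = 2.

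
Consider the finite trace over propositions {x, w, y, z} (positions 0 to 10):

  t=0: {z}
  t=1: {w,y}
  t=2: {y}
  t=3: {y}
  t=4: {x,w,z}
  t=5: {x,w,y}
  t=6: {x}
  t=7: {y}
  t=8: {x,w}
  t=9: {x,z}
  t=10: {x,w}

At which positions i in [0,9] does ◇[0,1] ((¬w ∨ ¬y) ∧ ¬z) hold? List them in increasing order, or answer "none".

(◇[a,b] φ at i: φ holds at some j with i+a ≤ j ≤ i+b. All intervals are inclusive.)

1, 2, 3, 5, 6, 7, 8, 9

Evaluate at each i in [0,9]:
  i=0: ✗ (none in [0,1])
  i=1: ✓ (witness j=2)
  i=2: ✓ (witness j=2)
  i=3: ✓ (witness j=3)
  i=4: ✗ (none in [4,5])
  i=5: ✓ (witness j=6)
  i=6: ✓ (witness j=6)
  i=7: ✓ (witness j=7)
  i=8: ✓ (witness j=8)
  i=9: ✓ (witness j=10)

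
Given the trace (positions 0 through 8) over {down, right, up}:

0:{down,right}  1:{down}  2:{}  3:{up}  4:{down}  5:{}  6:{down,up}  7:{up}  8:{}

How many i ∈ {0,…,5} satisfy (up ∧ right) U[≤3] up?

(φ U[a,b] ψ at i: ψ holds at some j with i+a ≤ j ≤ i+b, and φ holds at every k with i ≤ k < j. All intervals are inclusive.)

1

Evaluate at each i in [0,5]:
  i=0: ✗ (lhs fails at k=0 before rhs at j=3)
  i=1: ✗ (lhs fails at k=1 before rhs at j=3)
  i=2: ✗ (lhs fails at k=2 before rhs at j=3)
  i=3: ✓ (rhs at j=3)
  i=4: ✗ (lhs fails at k=4 before rhs at j=6)
  i=5: ✗ (lhs fails at k=5 before rhs at j=6)
Positions where it holds: {3} → 1.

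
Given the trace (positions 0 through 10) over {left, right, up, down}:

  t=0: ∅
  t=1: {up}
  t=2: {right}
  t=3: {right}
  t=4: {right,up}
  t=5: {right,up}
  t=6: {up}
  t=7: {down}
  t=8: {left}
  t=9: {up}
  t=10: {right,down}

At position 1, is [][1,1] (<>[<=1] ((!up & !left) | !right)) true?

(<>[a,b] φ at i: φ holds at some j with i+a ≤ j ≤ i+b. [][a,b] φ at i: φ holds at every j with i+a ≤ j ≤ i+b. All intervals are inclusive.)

Check <>[<=1] ((!up & !left) | !right) at every j in [2,2]:
  j=2: holds (witness at 2)
All positions satisfy it → formula holds.

Yes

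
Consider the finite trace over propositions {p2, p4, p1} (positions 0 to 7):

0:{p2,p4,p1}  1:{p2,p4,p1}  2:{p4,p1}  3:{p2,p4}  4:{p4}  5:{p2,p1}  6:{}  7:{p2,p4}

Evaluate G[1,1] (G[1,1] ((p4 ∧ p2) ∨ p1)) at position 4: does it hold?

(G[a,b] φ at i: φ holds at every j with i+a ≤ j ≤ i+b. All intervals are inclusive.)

Does not hold

Check G[1,1] ((p4 ∧ p2) ∨ p1) at every j in [5,5]:
  j=5: fails at 6
Fails at j=5 → formula fails.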